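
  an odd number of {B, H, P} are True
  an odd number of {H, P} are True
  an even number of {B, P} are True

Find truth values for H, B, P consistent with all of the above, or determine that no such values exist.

H: True, B: False, P: False

{B, H, P}: 1 true → odd ✓
{H, P}: 1 true → odd ✓
{B, P}: 0 true → even ✓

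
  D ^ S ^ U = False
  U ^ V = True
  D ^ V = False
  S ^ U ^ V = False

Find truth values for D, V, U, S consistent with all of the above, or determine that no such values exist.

D: False, V: False, U: True, S: True

D ^ S ^ U = F ^ T ^ T = False ✓
U ^ V = T ^ F = True ✓
D ^ V = F ^ F = False ✓
S ^ U ^ V = T ^ T ^ F = False ✓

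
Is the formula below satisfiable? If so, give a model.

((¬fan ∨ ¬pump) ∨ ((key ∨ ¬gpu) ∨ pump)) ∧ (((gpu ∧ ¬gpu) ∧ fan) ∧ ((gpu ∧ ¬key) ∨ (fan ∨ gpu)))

Unsatisfiable

Case gpu = True: the conjunct ¬gpu is False.
Case gpu = False: the conjunct gpu is False.
Both cases fail — unsatisfiable.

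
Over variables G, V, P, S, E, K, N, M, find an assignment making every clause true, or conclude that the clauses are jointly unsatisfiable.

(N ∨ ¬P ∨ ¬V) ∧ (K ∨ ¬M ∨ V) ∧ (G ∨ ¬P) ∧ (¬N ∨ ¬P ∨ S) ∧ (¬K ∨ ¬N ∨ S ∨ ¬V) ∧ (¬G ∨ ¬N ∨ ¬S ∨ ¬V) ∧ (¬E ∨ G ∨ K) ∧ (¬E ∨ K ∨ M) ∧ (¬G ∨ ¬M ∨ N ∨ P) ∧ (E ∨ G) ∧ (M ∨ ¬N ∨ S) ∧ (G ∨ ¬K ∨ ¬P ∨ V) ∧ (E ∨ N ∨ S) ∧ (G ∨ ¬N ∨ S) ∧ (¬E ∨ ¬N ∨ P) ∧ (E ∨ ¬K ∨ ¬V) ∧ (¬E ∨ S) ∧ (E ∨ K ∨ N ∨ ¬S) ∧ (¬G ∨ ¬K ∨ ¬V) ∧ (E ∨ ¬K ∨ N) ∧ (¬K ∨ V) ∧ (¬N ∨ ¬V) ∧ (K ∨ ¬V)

Set G = False.
  then (G ∨ ¬P) forces P = False.
  then (E ∨ G) forces E = True.
  then (¬E ∨ ¬N ∨ P) forces N = False.
  then (¬E ∨ S) forces S = True.
  then (¬E ∨ G ∨ K) forces K = True.
  then (¬K ∨ V) forces V = True.
Set M = True.
All clauses satisfied.

G: False, V: True, P: False, S: True, E: True, K: True, N: False, M: True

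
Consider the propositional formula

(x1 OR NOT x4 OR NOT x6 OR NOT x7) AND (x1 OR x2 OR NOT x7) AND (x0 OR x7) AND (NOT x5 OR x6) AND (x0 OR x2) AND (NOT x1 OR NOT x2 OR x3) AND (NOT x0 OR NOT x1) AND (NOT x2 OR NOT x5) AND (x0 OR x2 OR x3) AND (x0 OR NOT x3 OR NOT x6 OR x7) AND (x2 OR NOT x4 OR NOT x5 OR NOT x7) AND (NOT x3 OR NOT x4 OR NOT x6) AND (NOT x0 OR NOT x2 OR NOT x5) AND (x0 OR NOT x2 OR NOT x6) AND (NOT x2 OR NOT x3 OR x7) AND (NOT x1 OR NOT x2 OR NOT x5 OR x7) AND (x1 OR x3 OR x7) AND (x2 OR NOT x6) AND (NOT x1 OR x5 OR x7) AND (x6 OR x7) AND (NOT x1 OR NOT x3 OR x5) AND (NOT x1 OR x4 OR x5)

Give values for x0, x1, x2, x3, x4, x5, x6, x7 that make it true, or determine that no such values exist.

x0=T, x1=F, x2=T, x3=T, x4=F, x5=F, x6=T, x7=T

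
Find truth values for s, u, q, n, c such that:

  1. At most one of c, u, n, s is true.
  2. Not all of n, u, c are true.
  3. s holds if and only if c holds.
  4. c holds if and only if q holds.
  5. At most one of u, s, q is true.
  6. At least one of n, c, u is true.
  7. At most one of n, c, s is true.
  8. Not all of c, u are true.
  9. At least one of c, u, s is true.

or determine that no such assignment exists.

s: False; u: True; q: False; n: False; c: False

  (1) {c, u, n, s}: 1 true — at most one ✓
  (2) {n, u, c}: 1/3 true — not all ✓
  (3) s=F, c=F — same ✓
  (4) c=F, q=F — same ✓
  (5) {u, s, q}: 1 true — at most one ✓
  (6) {n, c, u}: 1 true — at least one ✓
  (7) {n, c, s}: 0 true — at most one ✓
  (8) {c, u}: 1/2 true — not all ✓
  (9) {c, u, s}: 1 true — at least one ✓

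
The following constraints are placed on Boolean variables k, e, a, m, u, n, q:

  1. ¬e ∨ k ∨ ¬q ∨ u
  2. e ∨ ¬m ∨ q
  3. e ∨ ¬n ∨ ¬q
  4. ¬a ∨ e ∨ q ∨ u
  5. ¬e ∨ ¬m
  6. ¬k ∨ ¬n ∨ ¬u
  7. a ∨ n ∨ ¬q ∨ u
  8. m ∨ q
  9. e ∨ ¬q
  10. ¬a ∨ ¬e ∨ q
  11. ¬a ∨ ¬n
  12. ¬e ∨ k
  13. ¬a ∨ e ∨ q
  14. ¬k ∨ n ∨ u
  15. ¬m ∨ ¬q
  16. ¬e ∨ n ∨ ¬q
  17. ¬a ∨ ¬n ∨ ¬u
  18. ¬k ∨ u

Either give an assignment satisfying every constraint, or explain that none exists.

The formula is unsatisfiable.

Case e = True:
  (¬e ∨ ¬m) forces m = False.
  (m ∨ q) forces q = True.
  (¬e ∨ k) forces k = True.
  (¬e ∨ n ∨ ¬q) forces n = True.
  (¬k ∨ ¬n ∨ ¬u) forces u = False.
  Clause (¬k ∨ u) is falsified — contradiction.
Case e = False:
  (e ∨ ¬q) forces q = False.
  (e ∨ ¬m ∨ q) forces m = False.
  Clause (m ∨ q) is falsified — contradiction.
Both cases fail, so the formula is unsatisfiable.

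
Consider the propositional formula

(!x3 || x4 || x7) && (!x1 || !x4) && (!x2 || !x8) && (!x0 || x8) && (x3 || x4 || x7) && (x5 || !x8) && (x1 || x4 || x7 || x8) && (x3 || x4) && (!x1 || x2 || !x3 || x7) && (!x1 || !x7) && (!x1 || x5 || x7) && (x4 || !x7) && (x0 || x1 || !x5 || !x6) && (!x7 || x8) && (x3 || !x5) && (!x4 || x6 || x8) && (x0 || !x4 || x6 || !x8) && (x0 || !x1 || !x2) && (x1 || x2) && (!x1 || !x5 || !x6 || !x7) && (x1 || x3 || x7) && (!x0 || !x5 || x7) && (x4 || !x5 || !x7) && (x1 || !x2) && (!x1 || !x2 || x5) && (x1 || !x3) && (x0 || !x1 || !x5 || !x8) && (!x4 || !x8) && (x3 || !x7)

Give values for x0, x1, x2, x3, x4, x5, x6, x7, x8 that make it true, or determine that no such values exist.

Case x1 = True:
  (!x1 || !x4) forces x4 = False.
  (x3 || x4) forces x3 = True.
  (!x3 || x4 || x7) forces x7 = True.
  Clause (!x1 || !x7) is falsified — contradiction.
Case x1 = False:
  (x1 || x2) forces x2 = True.
  Clause (x1 || !x2) is falsified — contradiction.
Both cases fail, so the formula is unsatisfiable.

UNSATISFIABLE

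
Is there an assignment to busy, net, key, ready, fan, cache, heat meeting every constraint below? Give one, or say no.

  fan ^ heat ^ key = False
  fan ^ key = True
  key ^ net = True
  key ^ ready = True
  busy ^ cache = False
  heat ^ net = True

busy = False, net = False, key = True, ready = False, fan = False, cache = False, heat = True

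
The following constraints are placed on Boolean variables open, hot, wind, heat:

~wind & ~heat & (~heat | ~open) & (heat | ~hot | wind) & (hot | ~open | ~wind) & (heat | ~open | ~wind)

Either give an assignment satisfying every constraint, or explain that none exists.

open: False, hot: False, wind: False, heat: False

Unit clause (~wind) forces wind = False.
Unit clause (~heat) forces heat = False.
In (heat | ~hot | wind) only ~hot is left, so hot = False.
Set open = False.
Check each clause:
  (~wind): ~wind holds.
  (~heat): ~heat holds.
  (~heat | ~open): ~heat holds.
  (heat | ~hot | wind): ~hot holds.
  (hot | ~open | ~wind): ~open holds.
  (heat | ~open | ~wind): ~open holds.
All clauses satisfied.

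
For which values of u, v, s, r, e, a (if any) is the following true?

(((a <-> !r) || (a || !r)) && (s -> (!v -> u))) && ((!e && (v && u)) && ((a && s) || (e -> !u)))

u=T, v=T, s=T, r=T, e=F, a=T

  ((a <-> !r) || (a || !r)) && (s -> (!v -> u)) = True
    (a <-> !r) || (a || !r) = True
      a <-> !r = False
        !r = False
      a || !r = True
        !r = False
    s -> (!v -> u) = True
      !v -> u = True
        !v = False
  (!e && (v && u)) && ((a && s) || (e -> !u)) = True
    !e && (v && u) = True
      !e = True
      v && u = True
    (a && s) || (e -> !u) = True
      a && s = True
      e -> !u = True
        !u = False
Both conjuncts True, so the formula holds.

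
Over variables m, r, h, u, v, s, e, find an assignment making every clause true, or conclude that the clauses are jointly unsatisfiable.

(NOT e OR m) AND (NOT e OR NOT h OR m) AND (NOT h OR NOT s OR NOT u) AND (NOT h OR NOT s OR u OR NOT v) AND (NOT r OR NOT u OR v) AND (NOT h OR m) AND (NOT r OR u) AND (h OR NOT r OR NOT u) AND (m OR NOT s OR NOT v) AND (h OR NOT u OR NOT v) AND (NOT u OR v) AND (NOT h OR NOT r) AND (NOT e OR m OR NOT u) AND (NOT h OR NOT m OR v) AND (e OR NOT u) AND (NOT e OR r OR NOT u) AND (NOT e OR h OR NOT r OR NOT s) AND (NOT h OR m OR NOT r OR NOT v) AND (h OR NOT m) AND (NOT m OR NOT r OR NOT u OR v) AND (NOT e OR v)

m=T, r=F, h=T, u=F, v=T, s=F, e=F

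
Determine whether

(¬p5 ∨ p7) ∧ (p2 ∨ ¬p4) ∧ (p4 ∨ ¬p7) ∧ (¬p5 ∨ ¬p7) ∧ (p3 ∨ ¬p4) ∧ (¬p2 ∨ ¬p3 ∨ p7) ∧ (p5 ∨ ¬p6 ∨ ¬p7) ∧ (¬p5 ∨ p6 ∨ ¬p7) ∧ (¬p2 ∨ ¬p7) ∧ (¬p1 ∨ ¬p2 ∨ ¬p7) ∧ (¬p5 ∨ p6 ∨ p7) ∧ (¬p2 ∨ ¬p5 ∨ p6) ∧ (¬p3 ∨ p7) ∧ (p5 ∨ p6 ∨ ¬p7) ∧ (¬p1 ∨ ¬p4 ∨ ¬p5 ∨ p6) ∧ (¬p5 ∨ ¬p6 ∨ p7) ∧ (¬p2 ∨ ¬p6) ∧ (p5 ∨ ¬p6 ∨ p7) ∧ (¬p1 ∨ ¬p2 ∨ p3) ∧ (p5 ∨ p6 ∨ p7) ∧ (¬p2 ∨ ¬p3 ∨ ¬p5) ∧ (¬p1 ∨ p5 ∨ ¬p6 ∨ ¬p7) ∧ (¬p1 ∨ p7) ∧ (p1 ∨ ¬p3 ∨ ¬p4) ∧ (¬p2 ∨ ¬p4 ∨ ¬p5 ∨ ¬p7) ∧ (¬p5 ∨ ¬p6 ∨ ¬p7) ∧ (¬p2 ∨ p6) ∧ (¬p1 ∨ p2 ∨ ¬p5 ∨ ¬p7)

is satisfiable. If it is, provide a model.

Unsatisfiable — no assignment works.

Case p7 = True:
  (p4 ∨ ¬p7) forces p4 = True.
  (p2 ∨ ¬p4) forces p2 = True.
  Clause (¬p2 ∨ ¬p7) is falsified — contradiction.
Case p7 = False:
  (¬p5 ∨ p7) forces p5 = False.
  (¬p3 ∨ p7) forces p3 = False.
  (p3 ∨ ¬p4) forces p4 = False.
  (p5 ∨ ¬p6 ∨ p7) forces p6 = False.
  Clause (p5 ∨ p6 ∨ p7) is falsified — contradiction.
Both cases fail, so the formula is unsatisfiable.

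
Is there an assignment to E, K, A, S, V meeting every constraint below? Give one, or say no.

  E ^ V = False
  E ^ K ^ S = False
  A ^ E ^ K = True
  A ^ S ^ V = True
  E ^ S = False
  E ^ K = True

Adding constraints 1, 3, 4, 5, 6 mod 2: every variable appears an even number of times on the left, so the left side is 0.
But the right sides sum to 1 (mod 2). 0 ≠ 1 — the system is inconsistent.

Unsatisfiable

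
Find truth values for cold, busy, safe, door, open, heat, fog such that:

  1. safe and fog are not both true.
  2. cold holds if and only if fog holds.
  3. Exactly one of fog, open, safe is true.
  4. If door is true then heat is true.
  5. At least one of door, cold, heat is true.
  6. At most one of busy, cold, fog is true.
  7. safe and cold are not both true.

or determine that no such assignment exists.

cold=F; busy=T; safe=F; door=F; open=T; heat=T; fog=F

  (1) safe=F, fog=F — not both ✓
  (2) cold=F, fog=F — same ✓
  (3) {fog, open, safe}: 1 true — exactly one ✓
  (4) door=F ⇒ heat: vacuous ✓
  (5) {door, cold, heat}: 1 true — at least one ✓
  (6) {busy, cold, fog}: 1 true — at most one ✓
  (7) safe=F, cold=F — not both ✓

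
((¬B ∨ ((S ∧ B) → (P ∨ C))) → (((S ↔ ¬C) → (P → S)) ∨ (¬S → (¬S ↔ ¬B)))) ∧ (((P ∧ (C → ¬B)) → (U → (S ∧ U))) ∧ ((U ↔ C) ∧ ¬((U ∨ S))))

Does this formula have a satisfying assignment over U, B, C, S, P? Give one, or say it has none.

U = False; B = True; C = False; S = False; P = True

  (¬B ∨ ((S ∧ B) → (P ∨ C))) → (((S ↔ ¬C) → (P → S)) ∨ (¬S → (¬S ↔ ¬B))) = True
    ¬B ∨ ((S ∧ B) → (P ∨ C)) = True
      ¬B = False
      (S ∧ B) → (P ∨ C) = True
        S ∧ B = False
        P ∨ C = True
    ((S ↔ ¬C) → (P → S)) ∨ (¬S → (¬S ↔ ¬B)) = True
      (S ↔ ¬C) → (P → S) = True
        S ↔ ¬C = False
          ¬C = True
        P → S = False
      ¬S → (¬S ↔ ¬B) = False
        ¬S = True
        ¬S ↔ ¬B = False
          ¬S = True
          ¬B = False
  ((P ∧ (C → ¬B)) → (U → (S ∧ U))) ∧ ((U ↔ C) ∧ ¬((U ∨ S))) = True
    (P ∧ (C → ¬B)) → (U → (S ∧ U)) = True
      P ∧ (C → ¬B) = True
        C → ¬B = True
          ¬B = False
      U → (S ∧ U) = True
        S ∧ U = False
    (U ↔ C) ∧ ¬((U ∨ S)) = True
      U ↔ C = True
      ¬((U ∨ S)) = True
        U ∨ S = False
Both conjuncts True, so the formula holds.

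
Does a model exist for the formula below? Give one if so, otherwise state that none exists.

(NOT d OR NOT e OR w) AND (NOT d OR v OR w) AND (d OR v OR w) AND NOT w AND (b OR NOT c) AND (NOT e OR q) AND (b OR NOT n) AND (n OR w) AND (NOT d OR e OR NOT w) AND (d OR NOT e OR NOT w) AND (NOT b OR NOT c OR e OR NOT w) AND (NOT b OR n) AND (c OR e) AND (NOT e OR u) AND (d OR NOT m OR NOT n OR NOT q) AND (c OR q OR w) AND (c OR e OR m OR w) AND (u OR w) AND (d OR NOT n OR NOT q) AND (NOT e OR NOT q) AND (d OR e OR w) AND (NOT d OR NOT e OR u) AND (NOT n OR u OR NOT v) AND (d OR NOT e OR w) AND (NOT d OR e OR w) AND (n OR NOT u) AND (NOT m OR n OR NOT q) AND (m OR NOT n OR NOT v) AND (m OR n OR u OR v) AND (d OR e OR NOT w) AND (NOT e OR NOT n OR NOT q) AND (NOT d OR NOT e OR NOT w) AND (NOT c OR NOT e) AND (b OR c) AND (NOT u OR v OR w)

Unsatisfiable — no assignment works.

Case e = True:
  (NOT w) forces w = False.
  (NOT d OR NOT e OR w) forces d = False.
  Clause (d OR NOT e OR w) is falsified — contradiction.
Case e = False:
  (NOT w) forces w = False.
  (n OR w) forces n = True.
  (b OR NOT n) forces b = True.
  (c OR e) forces c = True.
  (u OR w) forces u = True.
  (d OR e OR w) forces d = True.
  Clause (NOT d OR e OR w) is falsified — contradiction.
Both cases fail, so the formula is unsatisfiable.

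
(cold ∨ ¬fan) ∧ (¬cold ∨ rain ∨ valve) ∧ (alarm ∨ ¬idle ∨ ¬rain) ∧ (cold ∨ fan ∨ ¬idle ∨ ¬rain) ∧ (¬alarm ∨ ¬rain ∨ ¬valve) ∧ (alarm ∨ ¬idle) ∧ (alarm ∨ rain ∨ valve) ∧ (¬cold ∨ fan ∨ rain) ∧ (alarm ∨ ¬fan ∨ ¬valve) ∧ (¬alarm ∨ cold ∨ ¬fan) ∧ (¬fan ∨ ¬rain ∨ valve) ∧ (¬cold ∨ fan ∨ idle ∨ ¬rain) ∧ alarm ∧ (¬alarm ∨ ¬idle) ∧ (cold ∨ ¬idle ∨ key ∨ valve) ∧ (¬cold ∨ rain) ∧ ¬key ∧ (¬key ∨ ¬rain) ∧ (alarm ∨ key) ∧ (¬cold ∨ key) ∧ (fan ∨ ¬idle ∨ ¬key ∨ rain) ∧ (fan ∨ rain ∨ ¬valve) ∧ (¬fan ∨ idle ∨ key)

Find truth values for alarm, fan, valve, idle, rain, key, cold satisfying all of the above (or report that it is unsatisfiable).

alarm = True, fan = False, valve = False, idle = False, rain = False, key = False, cold = False

Unit clause (alarm) forces alarm = True.
In (¬alarm ∨ ¬idle) only ¬idle is left, so idle = False.
Unit clause (¬key) forces key = False.
In (¬cold ∨ key) only ¬cold is left, so cold = False.
In (¬fan ∨ idle ∨ key) only ¬fan is left, so fan = False.
Try valve = True:
  (¬alarm ∨ ¬rain ∨ ¬valve) forces rain = False.
  clause (fan ∨ rain ∨ ¬valve) is falsified — backtrack.
So valve = False.
Set rain = False.
All clauses satisfied.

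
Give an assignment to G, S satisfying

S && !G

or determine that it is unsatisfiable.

G: False, S: True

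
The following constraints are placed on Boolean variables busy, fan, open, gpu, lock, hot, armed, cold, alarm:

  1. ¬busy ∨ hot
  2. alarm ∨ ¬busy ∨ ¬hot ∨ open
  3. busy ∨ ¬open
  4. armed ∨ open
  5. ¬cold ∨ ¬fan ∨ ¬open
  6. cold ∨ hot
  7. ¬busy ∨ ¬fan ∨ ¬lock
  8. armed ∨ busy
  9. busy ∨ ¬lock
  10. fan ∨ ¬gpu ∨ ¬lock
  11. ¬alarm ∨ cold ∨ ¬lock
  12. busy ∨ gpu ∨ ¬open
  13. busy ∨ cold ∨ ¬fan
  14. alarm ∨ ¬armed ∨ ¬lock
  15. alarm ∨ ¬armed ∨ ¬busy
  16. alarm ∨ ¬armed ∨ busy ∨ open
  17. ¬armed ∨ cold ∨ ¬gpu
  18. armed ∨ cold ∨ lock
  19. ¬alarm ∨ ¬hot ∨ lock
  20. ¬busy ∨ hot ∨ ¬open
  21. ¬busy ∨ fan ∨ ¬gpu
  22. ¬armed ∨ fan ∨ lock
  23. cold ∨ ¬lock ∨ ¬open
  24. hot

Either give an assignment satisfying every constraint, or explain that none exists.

busy = True; fan = False; open = True; gpu = False; lock = True; hot = True; armed = True; cold = True; alarm = True

Unit clause (hot) forces hot = True.
Try busy = False:
  (busy ∨ ¬open) forces open = False.
  (armed ∨ open) forces armed = True.
  (busy ∨ ¬lock) forces lock = False.
  (alarm ∨ ¬armed ∨ busy ∨ open) forces alarm = True.
  clause (¬alarm ∨ ¬hot ∨ lock) is falsified — backtrack.
So busy = True.
Set fan = False.
  then (¬busy ∨ fan ∨ ¬gpu) forces gpu = False.
Set open = True.
Set lock = True.
  then (cold ∨ ¬lock ∨ ¬open) forces cold = True.
Set armed = True.
  then (alarm ∨ ¬armed ∨ ¬lock) forces alarm = True.
All clauses satisfied.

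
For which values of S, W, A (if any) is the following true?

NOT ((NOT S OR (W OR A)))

S=T, W=F, A=F

  NOT ((NOT S OR (W OR A))) = True
    NOT S OR (W OR A) = False
      NOT S = False
      W OR A = False
The formula evaluates to True.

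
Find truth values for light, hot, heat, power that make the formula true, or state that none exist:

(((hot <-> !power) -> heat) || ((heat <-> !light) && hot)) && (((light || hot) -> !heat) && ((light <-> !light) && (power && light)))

The formula is unsatisfiable.

The conjunct light <-> !light is unsatisfiable on its own:
  light=F: evaluates to False.
  light=T: evaluates to False.
So the whole conjunction is unsatisfiable.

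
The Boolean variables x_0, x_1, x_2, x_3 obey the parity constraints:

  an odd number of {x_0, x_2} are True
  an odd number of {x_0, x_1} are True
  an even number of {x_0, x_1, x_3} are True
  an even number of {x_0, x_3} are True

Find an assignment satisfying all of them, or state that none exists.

x_0 = True; x_1 = False; x_2 = False; x_3 = True

{x_0, x_2}: 1 true → odd ✓
{x_0, x_1}: 1 true → odd ✓
{x_0, x_1, x_3}: 2 true → even ✓
{x_0, x_3}: 2 true → even ✓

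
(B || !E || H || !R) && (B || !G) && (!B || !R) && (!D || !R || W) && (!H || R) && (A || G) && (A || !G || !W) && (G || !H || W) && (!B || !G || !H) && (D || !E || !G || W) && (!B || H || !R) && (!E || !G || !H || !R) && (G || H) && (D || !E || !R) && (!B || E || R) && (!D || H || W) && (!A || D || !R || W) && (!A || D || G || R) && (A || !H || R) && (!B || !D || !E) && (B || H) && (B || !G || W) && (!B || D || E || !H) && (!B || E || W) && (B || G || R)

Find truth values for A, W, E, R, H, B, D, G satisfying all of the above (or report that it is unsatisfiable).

A = True; W = True; E = True; R = True; H = True; B = False; D = True; G = False

Set A = True.
Set W = True.
Set E = True.
Set R = True.
  then (!B || !R) forces B = False.
  then (D || !E || !R) forces D = True.
  then (B || H) forces H = True.
  then (B || !G) forces G = False.
All clauses satisfied.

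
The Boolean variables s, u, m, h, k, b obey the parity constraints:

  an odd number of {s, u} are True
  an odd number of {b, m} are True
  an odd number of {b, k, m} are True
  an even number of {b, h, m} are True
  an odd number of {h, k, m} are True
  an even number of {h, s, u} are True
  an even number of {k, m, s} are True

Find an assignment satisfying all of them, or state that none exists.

s: False, u: True, m: False, h: True, k: False, b: True

{s, u}: 1 true → odd ✓
{b, m}: 1 true → odd ✓
{b, k, m}: 1 true → odd ✓
{b, h, m}: 2 true → even ✓
{h, k, m}: 1 true → odd ✓
{h, s, u}: 2 true → even ✓
{k, m, s}: 0 true → even ✓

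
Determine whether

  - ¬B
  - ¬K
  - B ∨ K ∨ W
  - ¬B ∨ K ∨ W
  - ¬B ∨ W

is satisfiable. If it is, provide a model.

B = False, K = False, W = True

Unit clause (¬B) forces B = False.
Unit clause (¬K) forces K = False.
In (B ∨ K ∨ W) only W is left, so W = True.
Check each clause:
  (¬B): ¬B holds.
  (¬K): ¬K holds.
  (B ∨ K ∨ W): W holds.
  (¬B ∨ K ∨ W): ¬B holds.
  (¬B ∨ W): ¬B holds.
All clauses satisfied.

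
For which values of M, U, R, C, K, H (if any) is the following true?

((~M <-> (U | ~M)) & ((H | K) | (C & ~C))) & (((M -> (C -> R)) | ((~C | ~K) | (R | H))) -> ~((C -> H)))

M = False; U = False; R = True; C = True; K = True; H = False

  (~M <-> (U | ~M)) & ((H | K) | (C & ~C)) = True
    ~M <-> (U | ~M) = True
      ~M = True
      U | ~M = True
        ~M = True
    (H | K) | (C & ~C) = True
      H | K = True
      C & ~C = False
        ~C = False
  ((M -> (C -> R)) | ((~C | ~K) | (R | H))) -> ~((C -> H)) = True
    (M -> (C -> R)) | ((~C | ~K) | (R | H)) = True
      M -> (C -> R) = True
        C -> R = True
      (~C | ~K) | (R | H) = True
        ~C | ~K = False
          ~C = False
          ~K = False
        R | H = True
    ~((C -> H)) = True
      C -> H = False
Both conjuncts True, so the formula holds.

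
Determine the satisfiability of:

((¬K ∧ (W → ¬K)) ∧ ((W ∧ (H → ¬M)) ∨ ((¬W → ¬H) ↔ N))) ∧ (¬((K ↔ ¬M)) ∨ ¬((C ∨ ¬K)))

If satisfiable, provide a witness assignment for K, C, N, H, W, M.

K=F, C=F, N=T, H=F, W=F, M=F

  (¬K ∧ (W → ¬K)) ∧ ((W ∧ (H → ¬M)) ∨ ((¬W → ¬H) ↔ N)) = True
    ¬K ∧ (W → ¬K) = True
      ¬K = True
      W → ¬K = True
        ¬K = True
    (W ∧ (H → ¬M)) ∨ ((¬W → ¬H) ↔ N) = True
      W ∧ (H → ¬M) = False
        H → ¬M = True
          ¬M = True
      (¬W → ¬H) ↔ N = True
        ¬W → ¬H = True
          ¬W = True
          ¬H = True
  ¬((K ↔ ¬M)) ∨ ¬((C ∨ ¬K)) = True
    ¬((K ↔ ¬M)) = True
      K ↔ ¬M = False
        ¬M = True
    ¬((C ∨ ¬K)) = False
      C ∨ ¬K = True
        ¬K = True
Both conjuncts True, so the formula holds.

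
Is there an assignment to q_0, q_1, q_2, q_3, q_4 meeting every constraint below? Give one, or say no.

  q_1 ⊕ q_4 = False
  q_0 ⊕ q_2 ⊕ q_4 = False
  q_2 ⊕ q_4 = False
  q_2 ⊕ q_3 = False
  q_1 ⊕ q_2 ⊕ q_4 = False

q_0 = False; q_1 = False; q_2 = False; q_3 = False; q_4 = False

q_1 ⊕ q_4 = F ⊕ F = False ✓
q_0 ⊕ q_2 ⊕ q_4 = F ⊕ F ⊕ F = False ✓
q_2 ⊕ q_4 = F ⊕ F = False ✓
q_2 ⊕ q_3 = F ⊕ F = False ✓
q_1 ⊕ q_2 ⊕ q_4 = F ⊕ F ⊕ F = False ✓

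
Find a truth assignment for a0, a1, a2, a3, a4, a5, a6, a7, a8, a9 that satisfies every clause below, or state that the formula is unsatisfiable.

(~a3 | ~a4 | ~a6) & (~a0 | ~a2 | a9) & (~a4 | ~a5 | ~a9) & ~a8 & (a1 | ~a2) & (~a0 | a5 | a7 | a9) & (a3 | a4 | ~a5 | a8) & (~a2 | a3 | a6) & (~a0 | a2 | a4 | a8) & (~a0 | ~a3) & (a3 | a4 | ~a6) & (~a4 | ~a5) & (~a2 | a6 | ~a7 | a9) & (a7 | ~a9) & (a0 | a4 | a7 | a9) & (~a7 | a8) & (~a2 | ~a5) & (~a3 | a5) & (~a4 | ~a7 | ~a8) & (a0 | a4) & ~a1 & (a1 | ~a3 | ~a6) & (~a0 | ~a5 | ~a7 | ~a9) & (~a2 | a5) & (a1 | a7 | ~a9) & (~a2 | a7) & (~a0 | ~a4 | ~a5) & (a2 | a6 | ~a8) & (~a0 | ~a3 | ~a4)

a0=F; a1=F; a2=F; a3=F; a4=T; a5=F; a6=F; a7=F; a8=F; a9=F

Unit clause (~a8) forces a8 = False.
In (~a7 | a8) only ~a7 is left, so a7 = False.
Unit clause (~a1) forces a1 = False.
In (a1 | a7 | ~a9) only ~a9 is left, so a9 = False.
In (~a2 | a7) only ~a2 is left, so a2 = False.
Try a0 = True:
  (~a0 | a5 | a7 | a9) forces a5 = True.
  (~a0 | a2 | a4 | a8) forces a4 = True.
  clause (~a4 | ~a5) is falsified — backtrack.
So a0 = False.
  then (a0 | a4 | a7 | a9) forces a4 = True.
  then (~a4 | ~a5) forces a5 = False.
  then (~a3 | a5) forces a3 = False.
Set a6 = False.
All clauses satisfied.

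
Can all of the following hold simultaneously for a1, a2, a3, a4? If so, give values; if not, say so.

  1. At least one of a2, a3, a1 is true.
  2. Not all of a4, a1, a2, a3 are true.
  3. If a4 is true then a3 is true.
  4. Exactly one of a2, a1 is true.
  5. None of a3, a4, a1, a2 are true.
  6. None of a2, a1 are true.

Unsatisfiable

Case a1 = True:
  Constraint (5) is violated (a1=T) — contradiction.
Case a1 = False:
  (4) with a1=F forces a2 = True.
  Constraint (5) is violated (a2=T) — contradiction.
Both cases fail — unsatisfiable.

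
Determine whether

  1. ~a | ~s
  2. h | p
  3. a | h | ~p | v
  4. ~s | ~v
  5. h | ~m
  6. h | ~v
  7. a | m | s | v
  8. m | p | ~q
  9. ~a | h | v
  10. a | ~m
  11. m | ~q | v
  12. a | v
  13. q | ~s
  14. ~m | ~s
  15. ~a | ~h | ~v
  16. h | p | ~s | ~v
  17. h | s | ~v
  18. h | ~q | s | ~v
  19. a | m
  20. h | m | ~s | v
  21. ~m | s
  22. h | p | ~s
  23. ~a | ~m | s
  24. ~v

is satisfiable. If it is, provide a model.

Unit clause (~v) forces v = False.
In (a | v) only a is left, so a = True.
In (~a | ~s) only ~s is left, so s = False.
In (~a | h | v) only h is left, so h = True.
In (~m | s) only ~m is left, so m = False.
In (m | ~q | v) only ~q is left, so q = False.
Set p = True.
All clauses satisfied.

m=F, s=F, v=F, h=T, p=T, q=F, a=T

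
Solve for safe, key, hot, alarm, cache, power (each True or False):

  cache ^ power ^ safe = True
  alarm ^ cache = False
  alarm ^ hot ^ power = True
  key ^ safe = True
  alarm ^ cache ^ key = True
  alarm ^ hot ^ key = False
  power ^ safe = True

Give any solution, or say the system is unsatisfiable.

UNSATISFIABLE

Adding constraints 3, 4, 6, 7 mod 2: every variable appears an even number of times on the left, so the left side is 0.
But the right sides sum to 1 (mod 2). 0 ≠ 1 — the system is inconsistent.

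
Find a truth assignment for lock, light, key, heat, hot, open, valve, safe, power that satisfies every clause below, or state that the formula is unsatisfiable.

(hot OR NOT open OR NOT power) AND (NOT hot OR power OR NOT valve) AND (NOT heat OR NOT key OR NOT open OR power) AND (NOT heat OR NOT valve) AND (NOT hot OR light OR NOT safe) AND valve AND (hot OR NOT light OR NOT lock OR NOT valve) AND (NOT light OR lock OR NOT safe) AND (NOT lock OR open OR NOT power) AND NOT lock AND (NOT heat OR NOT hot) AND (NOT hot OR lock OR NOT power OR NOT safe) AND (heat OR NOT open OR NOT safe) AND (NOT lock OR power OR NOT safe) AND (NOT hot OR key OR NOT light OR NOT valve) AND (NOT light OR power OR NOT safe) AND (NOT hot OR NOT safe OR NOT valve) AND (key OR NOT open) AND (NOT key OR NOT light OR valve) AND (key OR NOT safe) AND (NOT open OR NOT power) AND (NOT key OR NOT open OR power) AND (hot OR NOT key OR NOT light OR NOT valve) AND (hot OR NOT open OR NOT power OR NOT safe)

lock: False, light: False, key: True, heat: False, hot: False, open: False, valve: True, safe: True, power: True

Unit clause (valve) forces valve = True.
Unit clause (NOT lock) forces lock = False.
In (NOT heat OR NOT valve) only NOT heat is left, so heat = False.
Set light = False.
Set key = True.
Set hot = False.
Try open = True:
  (hot OR NOT open OR NOT power) forces power = False.
  clause (NOT key OR NOT open OR power) is falsified — backtrack.
So open = False.
Set safe = True.
Set power = True.
All clauses satisfied.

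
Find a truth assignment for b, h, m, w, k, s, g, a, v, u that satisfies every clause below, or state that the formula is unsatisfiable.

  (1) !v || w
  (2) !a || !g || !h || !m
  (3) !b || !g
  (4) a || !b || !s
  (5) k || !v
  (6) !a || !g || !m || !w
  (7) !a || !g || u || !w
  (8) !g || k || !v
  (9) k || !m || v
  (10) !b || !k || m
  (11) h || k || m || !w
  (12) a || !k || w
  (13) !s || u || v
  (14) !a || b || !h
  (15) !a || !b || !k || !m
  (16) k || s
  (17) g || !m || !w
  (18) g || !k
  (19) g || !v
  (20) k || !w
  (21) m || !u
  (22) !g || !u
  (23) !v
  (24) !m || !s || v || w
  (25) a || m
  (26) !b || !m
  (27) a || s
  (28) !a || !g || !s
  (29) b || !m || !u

b=F, h=F, m=T, w=F, k=T, s=F, g=T, a=T, v=F, u=F

Unit clause (!v) forces v = False.
Set b = False.
Set h = False.
Set m = True.
  then (k || !m || v) forces k = True.
  then (g || !k) forces g = True.
  then (!g || !u) forces u = False.
  then (!s || u || v) forces s = False.
  then (a || s) forces a = True.
  then (!a || !g || !m || !w) forces w = False.
All clauses satisfied.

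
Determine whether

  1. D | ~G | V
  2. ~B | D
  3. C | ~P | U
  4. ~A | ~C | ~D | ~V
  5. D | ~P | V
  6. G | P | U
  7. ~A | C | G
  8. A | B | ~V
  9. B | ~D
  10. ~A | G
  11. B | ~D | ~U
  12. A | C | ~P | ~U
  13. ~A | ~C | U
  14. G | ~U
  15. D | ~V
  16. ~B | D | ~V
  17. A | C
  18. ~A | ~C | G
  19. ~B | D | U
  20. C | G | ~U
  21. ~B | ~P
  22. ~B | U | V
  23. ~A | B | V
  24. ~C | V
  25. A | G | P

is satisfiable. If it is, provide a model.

P: False, G: True, V: True, C: True, A: False, U: True, D: True, B: True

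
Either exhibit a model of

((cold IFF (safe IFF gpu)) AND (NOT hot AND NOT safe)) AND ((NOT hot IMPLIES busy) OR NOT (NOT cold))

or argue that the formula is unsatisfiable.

gpu=F; cold=T; busy=F; hot=F; safe=F

  (cold IFF (safe IFF gpu)) AND (NOT hot AND NOT safe) = True
    cold IFF (safe IFF gpu) = True
      safe IFF gpu = True
    NOT hot AND NOT safe = True
      NOT hot = True
      NOT safe = True
  (NOT hot IMPLIES busy) OR NOT (NOT cold) = True
    NOT hot IMPLIES busy = False
      NOT hot = True
    NOT (NOT cold) = True
      NOT cold = False
Both conjuncts True, so the formula holds.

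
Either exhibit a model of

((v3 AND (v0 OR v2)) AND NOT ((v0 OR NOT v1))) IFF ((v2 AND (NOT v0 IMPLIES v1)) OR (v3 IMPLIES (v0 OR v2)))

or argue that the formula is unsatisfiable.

v0: False; v1: True; v2: True; v3: True

  ((v3 AND (v0 OR v2)) AND NOT ((v0 OR NOT v1))) IFF ((v2 AND (NOT v0 IMPLIES v1)) OR (v3 IMPLIES (v0 OR v2))) = True
    (v3 AND (v0 OR v2)) AND NOT ((v0 OR NOT v1)) = True
      v3 AND (v0 OR v2) = True
        v0 OR v2 = True
      NOT ((v0 OR NOT v1)) = True
        v0 OR NOT v1 = False
          NOT v1 = False
    (v2 AND (NOT v0 IMPLIES v1)) OR (v3 IMPLIES (v0 OR v2)) = True
      v2 AND (NOT v0 IMPLIES v1) = True
        NOT v0 IMPLIES v1 = True
          NOT v0 = True
      v3 IMPLIES (v0 OR v2) = True
        v0 OR v2 = True
The formula evaluates to True.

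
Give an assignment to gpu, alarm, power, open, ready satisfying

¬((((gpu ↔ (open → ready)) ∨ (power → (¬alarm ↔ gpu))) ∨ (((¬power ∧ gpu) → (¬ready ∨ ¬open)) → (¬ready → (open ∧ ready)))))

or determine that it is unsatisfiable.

gpu = False; alarm = False; power = True; open = False; ready = False

  ¬((((gpu ↔ (open → ready)) ∨ (power → (¬alarm ↔ gpu))) ∨ (((¬power ∧ gpu) → (¬ready ∨ ¬open)) → (¬ready → (open ∧ ready))))) = True
    ((gpu ↔ (open → ready)) ∨ (power → (¬alarm ↔ gpu))) ∨ (((¬power ∧ gpu) → (¬ready ∨ ¬open)) → (¬ready → (open ∧ ready))) = False
      (gpu ↔ (open → ready)) ∨ (power → (¬alarm ↔ gpu)) = False
        gpu ↔ (open → ready) = False
          open → ready = True
        power → (¬alarm ↔ gpu) = False
          ¬alarm ↔ gpu = False
            ¬alarm = True
      ((¬power ∧ gpu) → (¬ready ∨ ¬open)) → (¬ready → (open ∧ ready)) = False
        (¬power ∧ gpu) → (¬ready ∨ ¬open) = True
          ¬power ∧ gpu = False
            ¬power = False
          ¬ready ∨ ¬open = True
            ¬ready = True
            ¬open = True
        ¬ready → (open ∧ ready) = False
          ¬ready = True
          open ∧ ready = False
The formula evaluates to True.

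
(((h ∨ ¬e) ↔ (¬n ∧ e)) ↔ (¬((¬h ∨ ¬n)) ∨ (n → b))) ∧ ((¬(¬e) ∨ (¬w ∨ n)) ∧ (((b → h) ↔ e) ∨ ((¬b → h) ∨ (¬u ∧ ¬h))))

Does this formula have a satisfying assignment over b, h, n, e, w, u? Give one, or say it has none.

b = False; h = True; n = False; e = True; w = False; u = True

  ((h ∨ ¬e) ↔ (¬n ∧ e)) ↔ (¬((¬h ∨ ¬n)) ∨ (n → b)) = True
    (h ∨ ¬e) ↔ (¬n ∧ e) = True
      h ∨ ¬e = True
        ¬e = False
      ¬n ∧ e = True
        ¬n = True
    ¬((¬h ∨ ¬n)) ∨ (n → b) = True
      ¬((¬h ∨ ¬n)) = False
        ¬h ∨ ¬n = True
          ¬h = False
          ¬n = True
      n → b = True
  (¬(¬e) ∨ (¬w ∨ n)) ∧ (((b → h) ↔ e) ∨ ((¬b → h) ∨ (¬u ∧ ¬h))) = True
    ¬(¬e) ∨ (¬w ∨ n) = True
      ¬(¬e) = True
        ¬e = False
      ¬w ∨ n = True
        ¬w = True
    ((b → h) ↔ e) ∨ ((¬b → h) ∨ (¬u ∧ ¬h)) = True
      (b → h) ↔ e = True
        b → h = True
      (¬b → h) ∨ (¬u ∧ ¬h) = True
        ¬b → h = True
          ¬b = True
        ¬u ∧ ¬h = False
          ¬u = False
          ¬h = False
Both conjuncts True, so the formula holds.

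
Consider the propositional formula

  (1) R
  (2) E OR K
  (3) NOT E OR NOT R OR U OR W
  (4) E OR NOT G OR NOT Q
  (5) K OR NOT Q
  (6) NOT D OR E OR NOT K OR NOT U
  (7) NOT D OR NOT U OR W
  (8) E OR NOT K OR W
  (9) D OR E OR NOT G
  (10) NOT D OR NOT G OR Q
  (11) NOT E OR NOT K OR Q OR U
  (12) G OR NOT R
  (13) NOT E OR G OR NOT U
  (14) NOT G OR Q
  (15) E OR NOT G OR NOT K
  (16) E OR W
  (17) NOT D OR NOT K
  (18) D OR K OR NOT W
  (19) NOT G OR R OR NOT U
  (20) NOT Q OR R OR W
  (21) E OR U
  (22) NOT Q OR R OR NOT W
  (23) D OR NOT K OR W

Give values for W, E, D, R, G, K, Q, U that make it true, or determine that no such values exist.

W = True, E = True, D = False, R = True, G = True, K = True, Q = True, U = True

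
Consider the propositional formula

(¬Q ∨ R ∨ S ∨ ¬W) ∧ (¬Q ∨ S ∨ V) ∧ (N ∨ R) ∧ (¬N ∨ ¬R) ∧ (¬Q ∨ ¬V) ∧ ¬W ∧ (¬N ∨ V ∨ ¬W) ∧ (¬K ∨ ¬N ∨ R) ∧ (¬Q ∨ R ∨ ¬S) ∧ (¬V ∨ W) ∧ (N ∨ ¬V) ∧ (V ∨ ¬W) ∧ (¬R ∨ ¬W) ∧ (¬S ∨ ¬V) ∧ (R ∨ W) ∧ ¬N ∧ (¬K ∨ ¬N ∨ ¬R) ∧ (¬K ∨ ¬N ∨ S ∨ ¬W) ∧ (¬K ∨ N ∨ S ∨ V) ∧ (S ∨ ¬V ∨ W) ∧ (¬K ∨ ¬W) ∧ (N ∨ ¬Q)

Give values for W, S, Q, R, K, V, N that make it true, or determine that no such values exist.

Unit clause (¬W) forces W = False.
In (¬V ∨ W) only ¬V is left, so V = False.
In (R ∨ W) only R is left, so R = True.
Unit clause (¬N) forces N = False.
In (N ∨ ¬Q) only ¬Q is left, so Q = False.
Set S = True.
Set K = True.
All clauses satisfied.

W=F, S=T, Q=F, R=T, K=T, V=F, N=F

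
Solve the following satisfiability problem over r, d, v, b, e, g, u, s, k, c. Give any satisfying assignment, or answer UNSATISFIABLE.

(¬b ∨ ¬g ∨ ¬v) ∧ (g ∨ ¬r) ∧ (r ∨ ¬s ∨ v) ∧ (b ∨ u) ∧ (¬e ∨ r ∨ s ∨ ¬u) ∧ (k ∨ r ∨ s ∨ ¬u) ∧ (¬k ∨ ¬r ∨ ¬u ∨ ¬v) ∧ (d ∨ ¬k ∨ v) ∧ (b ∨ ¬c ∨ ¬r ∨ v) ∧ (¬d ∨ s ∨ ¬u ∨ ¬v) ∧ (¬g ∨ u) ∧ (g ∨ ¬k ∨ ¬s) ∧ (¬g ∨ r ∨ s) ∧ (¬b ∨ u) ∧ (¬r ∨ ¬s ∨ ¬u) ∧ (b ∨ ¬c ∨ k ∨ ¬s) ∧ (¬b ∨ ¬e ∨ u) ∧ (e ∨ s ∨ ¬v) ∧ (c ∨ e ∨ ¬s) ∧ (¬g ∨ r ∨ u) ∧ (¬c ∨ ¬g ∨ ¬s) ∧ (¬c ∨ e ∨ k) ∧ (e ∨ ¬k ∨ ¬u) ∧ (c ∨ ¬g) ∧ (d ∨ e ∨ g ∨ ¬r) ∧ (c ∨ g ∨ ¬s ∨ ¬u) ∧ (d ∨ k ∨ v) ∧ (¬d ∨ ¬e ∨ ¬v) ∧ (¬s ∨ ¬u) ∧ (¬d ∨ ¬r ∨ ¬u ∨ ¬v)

r = True, d = True, v = False, b = True, e = True, g = True, u = True, s = False, k = True, c = True

Set r = True.
  then (g ∨ ¬r) forces g = True.
  then (¬g ∨ u) forces u = True.
  then (¬r ∨ ¬s ∨ ¬u) forces s = False.
  then (c ∨ ¬g) forces c = True.
Set d = True.
  then (¬d ∨ s ∨ ¬u ∨ ¬v) forces v = False.
  then (b ∨ ¬c ∨ ¬r ∨ v) forces b = True.
Try e = False:
  (¬c ∨ e ∨ k) forces k = True.
  clause (e ∨ ¬k ∨ ¬u) is falsified — backtrack.
So e = True.
Set k = True.
All clauses satisfied.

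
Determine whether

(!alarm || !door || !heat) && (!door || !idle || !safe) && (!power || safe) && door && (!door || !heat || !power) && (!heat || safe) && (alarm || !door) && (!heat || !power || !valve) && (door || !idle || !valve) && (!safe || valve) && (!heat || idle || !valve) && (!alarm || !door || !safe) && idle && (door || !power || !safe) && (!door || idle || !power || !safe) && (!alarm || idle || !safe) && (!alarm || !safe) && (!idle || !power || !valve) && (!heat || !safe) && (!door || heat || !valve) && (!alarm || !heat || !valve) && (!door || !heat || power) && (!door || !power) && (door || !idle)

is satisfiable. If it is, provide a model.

Unit clause (door) forces door = True.
In (alarm || !door) only alarm is left, so alarm = True.
In (!alarm || !door || !safe) only !safe is left, so safe = False.
Unit clause (idle) forces idle = True.
In (!door || !power) only !power is left, so power = False.
In (!alarm || !door || !heat) only !heat is left, so heat = False.
In (!door || heat || !valve) only !valve is left, so valve = False.
All clauses satisfied.

idle = True, safe = False, door = True, alarm = True, valve = False, power = False, heat = False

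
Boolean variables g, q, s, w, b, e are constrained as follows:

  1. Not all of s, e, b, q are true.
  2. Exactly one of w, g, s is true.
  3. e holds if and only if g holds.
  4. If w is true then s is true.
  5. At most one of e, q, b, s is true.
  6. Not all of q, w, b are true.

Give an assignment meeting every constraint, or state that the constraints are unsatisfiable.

g = False; q = False; s = True; w = False; b = False; e = False

  (1) {s, e, b, q}: 1/4 true — not all ✓
  (2) {w, g, s}: 1 true — exactly one ✓
  (3) e=F, g=F — same ✓
  (4) w=F ⇒ s: vacuous ✓
  (5) {e, q, b, s}: 1 true — at most one ✓
  (6) {q, w, b}: 0/3 true — not all ✓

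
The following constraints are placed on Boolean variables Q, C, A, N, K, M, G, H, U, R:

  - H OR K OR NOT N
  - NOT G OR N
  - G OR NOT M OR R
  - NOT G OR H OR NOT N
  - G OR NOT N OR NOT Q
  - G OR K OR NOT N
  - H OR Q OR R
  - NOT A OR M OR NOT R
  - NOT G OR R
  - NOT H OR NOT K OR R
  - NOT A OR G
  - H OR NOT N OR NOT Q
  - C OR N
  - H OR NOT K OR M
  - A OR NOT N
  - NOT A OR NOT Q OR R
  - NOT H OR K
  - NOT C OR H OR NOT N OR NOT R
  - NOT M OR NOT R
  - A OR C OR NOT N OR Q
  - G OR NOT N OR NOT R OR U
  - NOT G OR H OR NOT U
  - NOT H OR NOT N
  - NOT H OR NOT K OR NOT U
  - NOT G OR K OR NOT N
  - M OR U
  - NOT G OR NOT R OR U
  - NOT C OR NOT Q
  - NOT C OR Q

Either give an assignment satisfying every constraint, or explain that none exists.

Unsatisfiable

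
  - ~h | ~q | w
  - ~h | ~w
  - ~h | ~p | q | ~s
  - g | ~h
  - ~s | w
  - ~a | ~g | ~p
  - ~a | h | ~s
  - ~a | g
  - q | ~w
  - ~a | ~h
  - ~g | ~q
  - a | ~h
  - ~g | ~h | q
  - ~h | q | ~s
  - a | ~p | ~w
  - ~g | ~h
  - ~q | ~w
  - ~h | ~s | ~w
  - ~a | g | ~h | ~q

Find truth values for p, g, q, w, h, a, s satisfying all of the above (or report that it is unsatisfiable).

p = False, g = True, q = False, w = False, h = False, a = False, s = False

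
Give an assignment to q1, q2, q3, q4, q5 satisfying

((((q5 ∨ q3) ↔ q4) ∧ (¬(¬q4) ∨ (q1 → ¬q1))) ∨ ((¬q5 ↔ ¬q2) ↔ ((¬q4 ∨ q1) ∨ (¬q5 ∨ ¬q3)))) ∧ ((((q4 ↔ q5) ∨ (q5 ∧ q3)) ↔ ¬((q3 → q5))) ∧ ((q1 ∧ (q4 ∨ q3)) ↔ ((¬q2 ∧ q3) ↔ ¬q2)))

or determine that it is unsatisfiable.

q1 = True, q2 = False, q3 = True, q4 = False, q5 = False

  (((q5 ∨ q3) ↔ q4) ∧ (¬(¬q4) ∨ (q1 → ¬q1))) ∨ ((¬q5 ↔ ¬q2) ↔ ((¬q4 ∨ q1) ∨ (¬q5 ∨ ¬q3))) = True
    ((q5 ∨ q3) ↔ q4) ∧ (¬(¬q4) ∨ (q1 → ¬q1)) = False
      (q5 ∨ q3) ↔ q4 = False
        q5 ∨ q3 = True
      ¬(¬q4) ∨ (q1 → ¬q1) = False
        ¬(¬q4) = False
          ¬q4 = True
        q1 → ¬q1 = False
          ¬q1 = False
    (¬q5 ↔ ¬q2) ↔ ((¬q4 ∨ q1) ∨ (¬q5 ∨ ¬q3)) = True
      ¬q5 ↔ ¬q2 = True
        ¬q5 = True
        ¬q2 = True
      (¬q4 ∨ q1) ∨ (¬q5 ∨ ¬q3) = True
        ¬q4 ∨ q1 = True
          ¬q4 = True
        ¬q5 ∨ ¬q3 = True
          ¬q5 = True
          ¬q3 = False
  (((q4 ↔ q5) ∨ (q5 ∧ q3)) ↔ ¬((q3 → q5))) ∧ ((q1 ∧ (q4 ∨ q3)) ↔ ((¬q2 ∧ q3) ↔ ¬q2)) = True
    ((q4 ↔ q5) ∨ (q5 ∧ q3)) ↔ ¬((q3 → q5)) = True
      (q4 ↔ q5) ∨ (q5 ∧ q3) = True
        q4 ↔ q5 = True
        q5 ∧ q3 = False
      ¬((q3 → q5)) = True
        q3 → q5 = False
    (q1 ∧ (q4 ∨ q3)) ↔ ((¬q2 ∧ q3) ↔ ¬q2) = True
      q1 ∧ (q4 ∨ q3) = True
        q4 ∨ q3 = True
      (¬q2 ∧ q3) ↔ ¬q2 = True
        ¬q2 ∧ q3 = True
          ¬q2 = True
        ¬q2 = True
Both conjuncts True, so the formula holds.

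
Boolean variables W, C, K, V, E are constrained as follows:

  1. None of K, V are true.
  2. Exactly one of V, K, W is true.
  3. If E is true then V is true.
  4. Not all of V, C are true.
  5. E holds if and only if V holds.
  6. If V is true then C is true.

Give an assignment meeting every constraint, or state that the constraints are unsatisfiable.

W=T; C=F; K=F; V=F; E=F

  (1) {K, V}: 0 true — none ✓
  (2) {V, K, W}: 1 true — exactly one ✓
  (3) E=F ⇒ V: vacuous ✓
  (4) {V, C}: 0/2 true — not all ✓
  (5) E=F, V=F — same ✓
  (6) V=F ⇒ C: vacuous ✓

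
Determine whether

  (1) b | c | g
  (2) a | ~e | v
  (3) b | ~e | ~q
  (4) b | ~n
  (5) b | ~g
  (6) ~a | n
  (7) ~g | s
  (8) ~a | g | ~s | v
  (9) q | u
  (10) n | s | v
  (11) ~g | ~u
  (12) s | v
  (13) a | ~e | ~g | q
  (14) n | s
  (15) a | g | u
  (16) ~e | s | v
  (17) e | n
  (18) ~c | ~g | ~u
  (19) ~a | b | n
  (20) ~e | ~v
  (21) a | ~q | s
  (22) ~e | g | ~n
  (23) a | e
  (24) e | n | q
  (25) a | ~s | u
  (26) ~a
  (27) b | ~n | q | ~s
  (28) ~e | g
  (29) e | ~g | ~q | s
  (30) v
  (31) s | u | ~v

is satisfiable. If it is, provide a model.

Case a = True:
  Clause (~a) is falsified — contradiction.
Case a = False:
  (a | e) forces e = True.
  (a | ~e | v) forces v = True.
  Clause (~e | ~v) is falsified — contradiction.
Both cases fail, so the formula is unsatisfiable.

The formula is unsatisfiable.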